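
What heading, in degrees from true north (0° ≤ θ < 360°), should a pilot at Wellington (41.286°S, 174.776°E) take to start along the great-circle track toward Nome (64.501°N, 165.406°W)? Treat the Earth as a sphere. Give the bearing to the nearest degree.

Δλ = -165.406 − 174.776 = -340.182°; wrapped into (−180°, 180°]: 19.818°.
θ = atan2( sin Δλ · cos φ₂ , cos φ₁ · sin φ₂ − sin φ₁ · cos φ₂ · cos Δλ )
  = atan2(0.14595, 0.94546) = 8.776° → normalised to [0°, 360°): 8.776°.

9°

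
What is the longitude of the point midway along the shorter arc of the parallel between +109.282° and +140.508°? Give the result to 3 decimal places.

Signed shortest Δλ from +109.282° to +140.508° is +31.226°.
Midpoint longitude = +109.282° + (+31.226°)/2 = +109.282° + 15.613° = +124.895°.

+124.895°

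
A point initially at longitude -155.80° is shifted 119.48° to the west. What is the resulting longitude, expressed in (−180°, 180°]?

+84.72°

Start at -155.80°; shift −119.48° → -275.28°.
-275.28° lies outside (−180°, 180°]; add 360° → +84.72°.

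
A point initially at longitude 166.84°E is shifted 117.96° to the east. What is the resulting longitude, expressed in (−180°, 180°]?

Start at +166.84°; shift +117.96° → +284.80°.
+284.80° lies outside (−180°, 180°]; subtract 360° → -75.20°.

75.20°W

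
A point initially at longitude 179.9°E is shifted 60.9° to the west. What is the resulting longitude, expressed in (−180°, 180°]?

119.0°E

Start at +179.9°; shift −60.9° → +119.0°.
+119.0° already lies in (−180°, 180°].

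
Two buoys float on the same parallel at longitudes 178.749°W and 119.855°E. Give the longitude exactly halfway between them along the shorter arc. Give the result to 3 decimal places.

Signed shortest Δλ from -178.749° to +119.855° is -61.396°.
Midpoint longitude = -178.749° + (-61.396°)/2 = -178.749° − 30.698° = -209.447°.
Normalise into (−180°, 180°]: +150.553°.
(The naïve average (-178.749 + +119.855)/2 = -29.447° is on the wrong side of the globe.)

150.553°E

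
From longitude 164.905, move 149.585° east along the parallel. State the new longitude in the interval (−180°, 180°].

-45.510°

Start at +164.905°; shift +149.585° → +314.490°.
+314.490° lies outside (−180°, 180°]; subtract 360° → -45.510°.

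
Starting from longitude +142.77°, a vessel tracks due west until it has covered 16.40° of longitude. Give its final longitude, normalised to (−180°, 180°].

+126.37°

Start at +142.77°; shift −16.40° → +126.37°.
+126.37° already lies in (−180°, 180°].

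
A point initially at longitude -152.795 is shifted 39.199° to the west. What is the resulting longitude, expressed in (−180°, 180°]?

Start at -152.795°; shift −39.199° → -191.994°.
-191.994° lies outside (−180°, 180°]; add 360° → +168.006°.

+168.006°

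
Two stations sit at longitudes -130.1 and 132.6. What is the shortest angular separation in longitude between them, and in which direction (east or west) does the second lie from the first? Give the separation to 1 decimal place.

Raw difference: 132.6 − -130.1 = 262.7°.
Normalise into (−180°, 180°]: 262.7° − 360° = -97.3°.
Negative ⇒ the second point lies to the west; separation 97.3°.

97.3° west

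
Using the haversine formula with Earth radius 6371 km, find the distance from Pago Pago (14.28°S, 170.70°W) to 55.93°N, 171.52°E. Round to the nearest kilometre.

Δλ = 171.52 − -170.70 = 342.22°; wrapped into (−180°, 180°]: -17.78°.
Δφ = 55.93 − -14.28 = 70.21°.
a = sin²(Δφ/2) + cos φ₁ · cos φ₂ · sin²(Δλ/2) = 0.343679.
c = 2·atan2(√a, √(1−a)) = 1.25282 rad → d = 6371·c ≈ 7981.73 km.

7982 km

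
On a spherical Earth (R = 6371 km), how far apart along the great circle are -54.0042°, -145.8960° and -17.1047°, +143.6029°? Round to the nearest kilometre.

Δλ = 143.6029 − -145.8960 = 289.4989°; wrapped into (−180°, 180°]: -70.5011°.
Δφ = -17.1047 − -54.0042 = 36.8995°.
a = sin²(Δφ/2) + cos φ₁ · cos φ₂ · sin²(Δλ/2) = 0.287271.
c = 2·atan2(√a, √(1−a)) = 1.13133 rad → d = 6371·c ≈ 7207.69 km.

7208 km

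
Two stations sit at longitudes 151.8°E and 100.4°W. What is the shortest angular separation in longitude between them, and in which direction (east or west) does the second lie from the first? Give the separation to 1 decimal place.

107.8° east

Raw difference: -100.4 − 151.8 = -252.2°.
Normalise into (−180°, 180°]: -252.2° + 360° = 107.8°.
Positive ⇒ the second point lies to the east; separation 107.8°.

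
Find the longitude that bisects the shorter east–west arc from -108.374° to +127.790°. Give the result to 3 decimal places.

-170.292°

Signed shortest Δλ from -108.374° to +127.790° is -123.836°.
Midpoint longitude = -108.374° + (-123.836°)/2 = -108.374° − 61.918° = -170.292°.
(The naïve average (-108.374 + +127.790)/2 = 9.708° is on the wrong side of the globe.)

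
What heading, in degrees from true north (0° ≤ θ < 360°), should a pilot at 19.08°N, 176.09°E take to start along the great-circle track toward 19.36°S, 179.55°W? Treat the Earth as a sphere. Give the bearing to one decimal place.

Δλ = -179.55 − 176.09 = -355.64°; wrapped into (−180°, 180°]: 4.36°.
θ = atan2( sin Δλ · cos φ₂ , cos φ₁ · sin φ₂ − sin φ₁ · cos φ₂ · cos Δλ )
  = atan2(0.07172, -0.62080) = 173.410° → normalised to [0°, 360°): 173.410°.

173.4°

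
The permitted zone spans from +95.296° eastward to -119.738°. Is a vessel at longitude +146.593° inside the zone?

Yes

Band width going east from +95.296° to -119.738°: ((-119.738 − 95.296) mod 360) = 144.966°.
Offset of +146.593° east of the west edge: ((146.593 − 95.296) mod 360) = 51.297°.
51.297° ≤ 144.966° ⇒ inside.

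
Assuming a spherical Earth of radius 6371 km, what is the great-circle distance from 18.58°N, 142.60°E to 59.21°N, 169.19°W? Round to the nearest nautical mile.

Δλ = -169.19 − 142.60 = -311.79°; wrapped into (−180°, 180°]: 48.21°.
Δφ = 59.21 − 18.58 = 40.63°.
a = sin²(Δφ/2) + cos φ₁ · cos φ₂ · sin²(Δλ/2) = 0.201468.
c = 2·atan2(√a, √(1−a)) = 0.93096 rad → d = 6371·c ≈ 5931.14 km ≈ 3202.56 nmi.

3203 nmi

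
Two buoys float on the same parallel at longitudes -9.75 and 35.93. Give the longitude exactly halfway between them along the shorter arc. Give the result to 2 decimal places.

Signed shortest Δλ from -9.75° to +35.93° is +45.68°.
Midpoint longitude = -9.75° + (+45.68°)/2 = -9.75° + 22.84° = +13.09°.

+13.09°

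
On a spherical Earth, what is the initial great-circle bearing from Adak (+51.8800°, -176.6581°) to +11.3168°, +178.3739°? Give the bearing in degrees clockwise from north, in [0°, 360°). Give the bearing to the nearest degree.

187°

Δλ = 178.3739 − -176.6581 = 355.0320°; wrapped into (−180°, 180°]: -4.9680°.
θ = atan2( sin Δλ · cos φ₂ , cos φ₁ · sin φ₂ − sin φ₁ · cos φ₂ · cos Δλ )
  = atan2(-0.08492, -0.64739) = -172.527° → normalised to [0°, 360°): 187.473°.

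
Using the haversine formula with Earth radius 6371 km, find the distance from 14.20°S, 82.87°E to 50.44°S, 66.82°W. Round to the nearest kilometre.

Δλ = -66.82 − 82.87 = -149.69°.
Δφ = -50.44 − -14.20 = -36.24°.
a = sin²(Δφ/2) + cos φ₁ · cos φ₂ · sin²(Δλ/2) = 0.671953.
c = 2·atan2(√a, √(1−a)) = 1.92187 rad → d = 6371·c ≈ 12244.24 km.

12244 km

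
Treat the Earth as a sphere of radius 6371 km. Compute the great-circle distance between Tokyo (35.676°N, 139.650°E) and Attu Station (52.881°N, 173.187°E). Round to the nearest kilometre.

3237 km

Δλ = 173.187 − 139.650 = 33.537°.
Δφ = 52.881 − 35.676 = 17.205°.
a = sin²(Δφ/2) + cos φ₁ · cos φ₂ · sin²(Δλ/2) = 0.063177.
c = 2·atan2(√a, √(1−a)) = 0.50815 rad → d = 6371·c ≈ 3237.43 km.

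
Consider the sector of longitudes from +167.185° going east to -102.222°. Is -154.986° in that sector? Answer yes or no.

Yes

Band width going east from +167.185° to -102.222°: ((-102.222 − 167.185) mod 360) = 90.593°.
Offset of -154.986° east of the west edge: ((-154.986 − 167.185) mod 360) = 37.829°.
37.829° ≤ 90.593° ⇒ inside.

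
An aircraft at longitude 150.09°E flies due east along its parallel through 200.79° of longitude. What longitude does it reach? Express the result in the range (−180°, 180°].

9.12°W

Start at +150.09°; shift +200.79° → +350.88°.
+350.88° lies outside (−180°, 180°]; subtract 360° → -9.12°.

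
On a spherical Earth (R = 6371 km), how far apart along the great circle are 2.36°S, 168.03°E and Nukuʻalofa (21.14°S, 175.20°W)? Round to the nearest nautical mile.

Δλ = -175.20 − 168.03 = -343.23°; wrapped into (−180°, 180°]: 16.77°.
Δφ = -21.14 − -2.36 = -18.78°.
a = sin²(Δφ/2) + cos φ₁ · cos φ₂ · sin²(Δλ/2) = 0.046436.
c = 2·atan2(√a, √(1−a)) = 0.43439 rad → d = 6371·c ≈ 2767.48 km ≈ 1494.32 nmi.

1494 nmi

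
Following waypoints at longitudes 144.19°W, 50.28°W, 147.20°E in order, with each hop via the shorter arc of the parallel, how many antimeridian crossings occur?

Leg 1: -144.19° → -50.28°, shortest Δλ = 93.91° (east) — does not cross 180°.
Leg 2: -50.28° → +147.20°, shortest Δλ = -162.52° (west) — crosses 180°.
Total crossings: 1.

1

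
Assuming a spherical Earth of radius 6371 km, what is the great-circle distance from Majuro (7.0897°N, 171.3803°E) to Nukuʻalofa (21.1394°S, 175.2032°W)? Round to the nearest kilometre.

3464 km

Δλ = -175.2032 − 171.3803 = -346.5835°; wrapped into (−180°, 180°]: 13.4165°.
Δφ = -21.1394 − 7.0897 = -28.2291°.
a = sin²(Δφ/2) + cos φ₁ · cos φ₂ · sin²(Δλ/2) = 0.072098.
c = 2·atan2(√a, √(1−a)) = 0.54369 rad → d = 6371·c ≈ 3463.87 km.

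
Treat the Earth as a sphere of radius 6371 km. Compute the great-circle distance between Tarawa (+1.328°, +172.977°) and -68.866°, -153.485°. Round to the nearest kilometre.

8207 km

Δλ = -153.485 − 172.977 = -326.462°; wrapped into (−180°, 180°]: 33.538°.
Δφ = -68.866 − 1.328 = -70.194°.
a = sin²(Δφ/2) + cos φ₁ · cos φ₂ · sin²(Δλ/2) = 0.360586.
c = 2·atan2(√a, √(1−a)) = 1.28822 rad → d = 6371·c ≈ 8207.27 km.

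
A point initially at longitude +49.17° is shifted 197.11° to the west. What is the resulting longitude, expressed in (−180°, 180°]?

-147.94°

Start at +49.17°; shift −197.11° → -147.94°.
-147.94° already lies in (−180°, 180°].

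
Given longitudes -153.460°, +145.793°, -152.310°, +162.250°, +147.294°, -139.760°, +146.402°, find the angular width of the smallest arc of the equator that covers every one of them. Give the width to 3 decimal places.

Sort the longitudes: -153.460°, -152.310°, -139.760°, +145.793°, +146.402°, +147.294°, +162.250°.
Eastward gaps between consecutive values (wrapping around): 1.150°, 12.550°, 285.553°, 0.609°, 0.892°, 14.956°, 44.290°.
Largest gap = 285.553° ⇒ minimal covering band is its complement: 360° − 285.553° = 74.447°.
Band runs from +145.793° eastward to -139.760°, crossing the antimeridian.

74.447°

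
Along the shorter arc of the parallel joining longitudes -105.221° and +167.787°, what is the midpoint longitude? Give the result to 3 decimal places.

-148.717°

Signed shortest Δλ from -105.221° to +167.787° is -86.992°.
Midpoint longitude = -105.221° + (-86.992°)/2 = -105.221° − 43.496° = -148.717°.
(The naïve average (-105.221 + +167.787)/2 = 31.283° is on the wrong side of the globe.)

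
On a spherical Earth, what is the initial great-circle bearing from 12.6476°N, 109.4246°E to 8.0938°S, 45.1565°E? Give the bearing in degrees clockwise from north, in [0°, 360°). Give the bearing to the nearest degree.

255°

Δλ = 45.1565 − 109.4246 = -64.2681°.
θ = atan2( sin Δλ · cos φ₂ , cos φ₁ · sin φ₂ − sin φ₁ · cos φ₂ · cos Δλ )
  = atan2(-0.89186, -0.23149) = -104.551° → normalised to [0°, 360°): 255.449°.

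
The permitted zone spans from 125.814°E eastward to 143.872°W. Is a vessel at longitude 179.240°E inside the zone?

Yes

Band width going east from +125.814° to -143.872°: ((-143.872 − 125.814) mod 360) = 90.314°.
Offset of +179.240° east of the west edge: ((179.240 − 125.814) mod 360) = 53.426°.
53.426° ≤ 90.314° ⇒ inside.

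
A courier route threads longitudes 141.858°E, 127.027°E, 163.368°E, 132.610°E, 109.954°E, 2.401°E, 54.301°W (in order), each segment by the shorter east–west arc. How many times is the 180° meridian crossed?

Leg 1: +141.858° → +127.027°, shortest Δλ = -14.831° (west) — does not cross 180°.
Leg 2: +127.027° → +163.368°, shortest Δλ = 36.341° (east) — does not cross 180°.
Leg 3: +163.368° → +132.610°, shortest Δλ = -30.758° (west) — does not cross 180°.
Leg 4: +132.610° → +109.954°, shortest Δλ = -22.656° (west) — does not cross 180°.
Leg 5: +109.954° → +2.401°, shortest Δλ = -107.553° (west) — does not cross 180°.
Leg 6: +2.401° → -54.301°, shortest Δλ = -56.702° (west) — does not cross 180°.
Total crossings: 0.

0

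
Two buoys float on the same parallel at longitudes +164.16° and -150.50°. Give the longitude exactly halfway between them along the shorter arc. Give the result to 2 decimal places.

Signed shortest Δλ from +164.16° to -150.50° is +45.34°.
Midpoint longitude = +164.16° + (+45.34°)/2 = +164.16° + 22.67° = +186.83°.
Normalise into (−180°, 180°]: -173.17°.
(The naïve average (+164.16 + -150.50)/2 = 6.83° is on the wrong side of the globe.)

-173.17°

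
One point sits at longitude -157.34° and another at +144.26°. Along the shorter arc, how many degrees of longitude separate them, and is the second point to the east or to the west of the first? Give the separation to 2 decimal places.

Raw difference: 144.26 − -157.34 = 301.6°.
Normalise into (−180°, 180°]: 301.6° − 360° = -58.4°.
Negative ⇒ the second point lies to the west; separation 58.40°.

58.40° west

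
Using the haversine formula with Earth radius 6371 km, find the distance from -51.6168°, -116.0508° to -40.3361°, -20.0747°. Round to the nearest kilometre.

6976 km

Δλ = -20.0747 − -116.0508 = 95.9761°.
Δφ = -40.3361 − -51.6168 = 11.2807°.
a = sin²(Δφ/2) + cos φ₁ · cos φ₂ · sin²(Δλ/2) = 0.270949.
c = 2·atan2(√a, √(1−a)) = 1.09494 rad → d = 6371·c ≈ 6975.85 km.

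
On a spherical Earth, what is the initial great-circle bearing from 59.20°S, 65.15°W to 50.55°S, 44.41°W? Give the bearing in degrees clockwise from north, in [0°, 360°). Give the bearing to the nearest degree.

Δλ = -44.41 − -65.15 = 20.74°.
θ = atan2( sin Δλ · cos φ₂ , cos φ₁ · sin φ₂ − sin φ₁ · cos φ₂ · cos Δλ )
  = atan2(0.22501, 0.11503) = 62.923° → normalised to [0°, 360°): 62.923°.

63°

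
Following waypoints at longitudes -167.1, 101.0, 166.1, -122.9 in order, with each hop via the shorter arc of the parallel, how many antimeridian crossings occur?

Leg 1: -167.1° → +101.0°, shortest Δλ = -91.9° (west) — crosses 180°.
Leg 2: +101.0° → +166.1°, shortest Δλ = 65.1° (east) — does not cross 180°.
Leg 3: +166.1° → -122.9°, shortest Δλ = 71.0° (east) — crosses 180°.
Total crossings: 2.

2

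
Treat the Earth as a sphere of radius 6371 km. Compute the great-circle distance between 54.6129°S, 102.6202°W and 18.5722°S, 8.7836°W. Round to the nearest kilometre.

Δλ = -8.7836 − -102.6202 = 93.8366°.
Δφ = -18.5722 − -54.6129 = 36.0407°.
a = sin²(Δφ/2) + cos φ₁ · cos φ₂ · sin²(Δλ/2) = 0.388536.
c = 2·atan2(√a, √(1−a)) = 1.34598 rad → d = 6371·c ≈ 8575.23 km.

8575 km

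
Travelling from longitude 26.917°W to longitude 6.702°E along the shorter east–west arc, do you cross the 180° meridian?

No

Signed shortest Δλ = ((6.702 − -26.917 + 180) mod 360) − 180 = 33.619°.
Going east by 33.619° from -26.917° reaches +6.702° without touching 180°.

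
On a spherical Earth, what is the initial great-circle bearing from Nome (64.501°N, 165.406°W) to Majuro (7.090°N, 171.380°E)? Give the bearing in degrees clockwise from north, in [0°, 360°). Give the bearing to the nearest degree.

Δλ = 171.380 − -165.406 = 336.786°; wrapped into (−180°, 180°]: -23.214°.
θ = atan2( sin Δλ · cos φ₂ , cos φ₁ · sin φ₂ − sin φ₁ · cos φ₂ · cos Δλ )
  = atan2(-0.39115, -0.77004) = -153.071° → normalised to [0°, 360°): 206.929°.

207°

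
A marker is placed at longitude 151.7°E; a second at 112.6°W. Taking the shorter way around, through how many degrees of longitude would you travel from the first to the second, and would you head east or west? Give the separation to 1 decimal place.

Raw difference: -112.6 − 151.7 = -264.3°.
Normalise into (−180°, 180°]: -264.3° + 360° = 95.7°.
Positive ⇒ the second point lies to the east; separation 95.7°.

95.7° east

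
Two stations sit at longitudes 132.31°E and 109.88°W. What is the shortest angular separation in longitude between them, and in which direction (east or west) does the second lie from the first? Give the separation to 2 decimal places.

117.81° east

Raw difference: -109.88 − 132.31 = -242.19°.
Normalise into (−180°, 180°]: -242.19° + 360° = 117.81°.
Positive ⇒ the second point lies to the east; separation 117.81°.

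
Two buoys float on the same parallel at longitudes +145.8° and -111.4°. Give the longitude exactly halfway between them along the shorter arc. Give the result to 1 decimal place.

-162.8°

Signed shortest Δλ from +145.8° to -111.4° is +102.8°.
Midpoint longitude = +145.8° + (+102.8°)/2 = +145.8° + 51.4° = +197.2°.
Normalise into (−180°, 180°]: -162.8°.
(The naïve average (+145.8 + -111.4)/2 = 17.2° is on the wrong side of the globe.)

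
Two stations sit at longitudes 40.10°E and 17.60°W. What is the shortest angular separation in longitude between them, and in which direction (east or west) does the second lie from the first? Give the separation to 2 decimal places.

Raw difference: -17.60 − 40.10 = -57.7°.
Normalise into (−180°, 180°]: -57.7° stays -57.7°.
Negative ⇒ the second point lies to the west; separation 57.70°.

57.70° west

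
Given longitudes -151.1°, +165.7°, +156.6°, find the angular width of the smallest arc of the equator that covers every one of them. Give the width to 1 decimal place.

52.3°

Sort the longitudes: -151.1°, +156.6°, +165.7°.
Eastward gaps between consecutive values (wrapping around): 307.7°, 9.1°, 43.2°.
Largest gap = 307.7° ⇒ minimal covering band is its complement: 360° − 307.7° = 52.3°.
Band runs from +156.6° eastward to -151.1°, crossing the antimeridian.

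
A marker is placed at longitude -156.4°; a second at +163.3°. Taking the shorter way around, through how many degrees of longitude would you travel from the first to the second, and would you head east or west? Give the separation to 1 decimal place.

40.3° west

Raw difference: 163.3 − -156.4 = 319.7°.
Normalise into (−180°, 180°]: 319.7° − 360° = -40.3°.
Negative ⇒ the second point lies to the west; separation 40.3°.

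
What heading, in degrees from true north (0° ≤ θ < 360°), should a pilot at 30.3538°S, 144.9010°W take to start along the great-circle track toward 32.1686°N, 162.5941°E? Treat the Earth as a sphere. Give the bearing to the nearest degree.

Δλ = 162.5941 − -144.9010 = 307.4951°; wrapped into (−180°, 180°]: -52.5049°.
θ = atan2( sin Δλ · cos φ₂ , cos φ₁ · sin φ₂ − sin φ₁ · cos φ₂ · cos Δλ )
  = atan2(-0.67161, 0.71981) = -43.016° → normalised to [0°, 360°): 316.984°.

317°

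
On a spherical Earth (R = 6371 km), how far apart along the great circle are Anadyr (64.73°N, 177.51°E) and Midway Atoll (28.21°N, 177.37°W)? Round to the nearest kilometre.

Δλ = -177.37 − 177.51 = -354.88°; wrapped into (−180°, 180°]: 5.12°.
Δφ = 28.21 − 64.73 = -36.52°.
a = sin²(Δφ/2) + cos φ₁ · cos φ₂ · sin²(Δλ/2) = 0.098926.
c = 2·atan2(√a, √(1−a)) = 0.63991 rad → d = 6371·c ≈ 4076.88 km.

4077 km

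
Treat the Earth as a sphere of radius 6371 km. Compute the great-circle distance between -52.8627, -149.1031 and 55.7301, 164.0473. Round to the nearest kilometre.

12813 km

Δλ = 164.0473 − -149.1031 = 313.1504°; wrapped into (−180°, 180°]: -46.8496°.
Δφ = 55.7301 − -52.8627 = 108.5928°.
a = sin²(Δφ/2) + cos φ₁ · cos φ₂ · sin²(Δλ/2) = 0.713147.
c = 2·atan2(√a, √(1−a)) = 2.01119 rad → d = 6371·c ≈ 12813.28 km.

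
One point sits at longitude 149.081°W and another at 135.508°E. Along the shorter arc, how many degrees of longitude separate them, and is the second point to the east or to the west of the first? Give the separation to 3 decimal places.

75.411° west

Raw difference: 135.508 − -149.081 = 284.589°.
Normalise into (−180°, 180°]: 284.589° − 360° = -75.411°.
Negative ⇒ the second point lies to the west; separation 75.411°.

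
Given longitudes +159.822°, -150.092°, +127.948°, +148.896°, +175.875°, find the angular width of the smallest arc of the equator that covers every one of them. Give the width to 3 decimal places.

Sort the longitudes: -150.092°, +127.948°, +148.896°, +159.822°, +175.875°.
Eastward gaps between consecutive values (wrapping around): 278.040°, 20.948°, 10.926°, 16.053°, 34.033°.
Largest gap = 278.040° ⇒ minimal covering band is its complement: 360° − 278.040° = 81.960°.
Band runs from +127.948° eastward to -150.092°, crossing the antimeridian.

81.960°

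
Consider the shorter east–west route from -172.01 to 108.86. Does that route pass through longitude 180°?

Naïve |108.86 − -172.01| = 280.87° > 180°, so the shorter arc goes the other way round — across 180°.
Signed shortest Δλ = ((108.86 − -172.01 + 180) mod 360) − 180 = -79.13°.
Going west by 79.13° from -172.01° passes through 180° before reaching +108.86°.

Yes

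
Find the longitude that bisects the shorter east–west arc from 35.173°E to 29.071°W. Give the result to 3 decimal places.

Signed shortest Δλ from +35.173° to -29.071° is -64.244°.
Midpoint longitude = +35.173° + (-64.244°)/2 = +35.173° − 32.122° = +3.051°.

3.051°E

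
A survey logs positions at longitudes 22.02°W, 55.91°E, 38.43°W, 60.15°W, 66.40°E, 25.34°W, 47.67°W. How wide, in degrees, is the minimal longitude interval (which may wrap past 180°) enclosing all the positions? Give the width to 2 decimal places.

Sort the longitudes: -60.15°, -47.67°, -38.43°, -25.34°, -22.02°, +55.91°, +66.40°.
Eastward gaps between consecutive values (wrapping around): 12.48°, 9.24°, 13.09°, 3.32°, 77.93°, 10.49°, 233.45°.
Largest gap = 233.45° ⇒ minimal covering band is its complement: 360° − 233.45° = 126.55°.
Band runs from -60.15° eastward to +66.40°.

126.55°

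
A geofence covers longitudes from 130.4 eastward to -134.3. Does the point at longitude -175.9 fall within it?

Yes

Band width going east from +130.4° to -134.3°: ((-134.3 − 130.4) mod 360) = 95.3°.
Offset of -175.9° east of the west edge: ((-175.9 − 130.4) mod 360) = 53.7°.
53.7° ≤ 95.3° ⇒ inside.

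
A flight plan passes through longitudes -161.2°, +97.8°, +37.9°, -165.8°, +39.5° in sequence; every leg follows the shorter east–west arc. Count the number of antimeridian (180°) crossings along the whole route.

Leg 1: -161.2° → +97.8°, shortest Δλ = -101.0° (west) — crosses 180°.
Leg 2: +97.8° → +37.9°, shortest Δλ = -59.9° (west) — does not cross 180°.
Leg 3: +37.9° → -165.8°, shortest Δλ = 156.3° (east) — crosses 180°.
Leg 4: -165.8° → +39.5°, shortest Δλ = -154.7° (west) — crosses 180°.
Total crossings: 3.

3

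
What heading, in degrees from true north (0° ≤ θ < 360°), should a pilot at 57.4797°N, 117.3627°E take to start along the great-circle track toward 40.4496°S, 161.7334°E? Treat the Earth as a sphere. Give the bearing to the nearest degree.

Δλ = 161.7334 − 117.3627 = 44.3707°.
θ = atan2( sin Δλ · cos φ₂ , cos φ₁ · sin φ₂ − sin φ₁ · cos φ₂ · cos Δλ )
  = atan2(0.53215, -0.80746) = 146.613° → normalised to [0°, 360°): 146.613°.

147°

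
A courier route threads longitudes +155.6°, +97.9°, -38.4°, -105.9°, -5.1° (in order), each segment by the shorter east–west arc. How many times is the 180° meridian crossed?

0

Leg 1: +155.6° → +97.9°, shortest Δλ = -57.7° (west) — does not cross 180°.
Leg 2: +97.9° → -38.4°, shortest Δλ = -136.3° (west) — does not cross 180°.
Leg 3: -38.4° → -105.9°, shortest Δλ = -67.5° (west) — does not cross 180°.
Leg 4: -105.9° → -5.1°, shortest Δλ = 100.8° (east) — does not cross 180°.
Total crossings: 0.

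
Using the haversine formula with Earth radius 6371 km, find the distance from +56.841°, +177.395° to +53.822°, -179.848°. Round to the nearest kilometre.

378 km

Δλ = -179.848 − 177.395 = -357.243°; wrapped into (−180°, 180°]: 2.757°.
Δφ = 53.822 − 56.841 = -3.019°.
a = sin²(Δφ/2) + cos φ₁ · cos φ₂ · sin²(Δλ/2) = 0.000881.
c = 2·atan2(√a, √(1−a)) = 0.05937 rad → d = 6371·c ≈ 378.22 km.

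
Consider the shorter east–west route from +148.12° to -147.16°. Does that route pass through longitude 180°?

Naïve |-147.16 − 148.12| = 295.28° > 180°, so the shorter arc goes the other way round — across 180°.
Signed shortest Δλ = ((-147.16 − 148.12 + 180) mod 360) − 180 = 64.72°.
Going east by 64.72° from +148.12° passes through 180° before reaching -147.16°.

Yes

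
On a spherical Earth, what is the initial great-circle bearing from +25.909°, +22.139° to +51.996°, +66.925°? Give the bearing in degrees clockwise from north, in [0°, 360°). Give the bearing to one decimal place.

Δλ = 66.925 − 22.139 = 44.786°.
θ = atan2( sin Δλ · cos φ₂ , cos φ₁ · sin φ₂ − sin φ₁ · cos φ₂ · cos Δλ )
  = atan2(0.43375, 0.51782) = 39.951° → normalised to [0°, 360°): 39.951°.

40.0°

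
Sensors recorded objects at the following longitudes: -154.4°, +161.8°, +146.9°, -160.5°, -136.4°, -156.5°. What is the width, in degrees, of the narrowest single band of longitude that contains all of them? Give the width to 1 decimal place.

Sort the longitudes: -160.5°, -156.5°, -154.4°, -136.4°, +146.9°, +161.8°.
Eastward gaps between consecutive values (wrapping around): 4.0°, 2.1°, 18.0°, 283.3°, 14.9°, 37.7°.
Largest gap = 283.3° ⇒ minimal covering band is its complement: 360° − 283.3° = 76.7°.
Band runs from +146.9° eastward to -136.4°, crossing the antimeridian.

76.7°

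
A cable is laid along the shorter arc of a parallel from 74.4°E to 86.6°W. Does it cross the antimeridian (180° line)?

Signed shortest Δλ = ((-86.6 − 74.4 + 180) mod 360) − 180 = -161.0°.
Going west by 161.0° from +74.4° reaches -86.6° without touching 180°.

No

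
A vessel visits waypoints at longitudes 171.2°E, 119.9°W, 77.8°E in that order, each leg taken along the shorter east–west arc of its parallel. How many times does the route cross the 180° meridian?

2

Leg 1: +171.2° → -119.9°, shortest Δλ = 68.9° (east) — crosses 180°.
Leg 2: -119.9° → +77.8°, shortest Δλ = -162.3° (west) — crosses 180°.
Total crossings: 2.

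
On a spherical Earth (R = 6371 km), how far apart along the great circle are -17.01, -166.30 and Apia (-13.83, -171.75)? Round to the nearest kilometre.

683 km

Δλ = -171.75 − -166.30 = -5.45°.
Δφ = -13.83 − -17.01 = 3.18°.
a = sin²(Δφ/2) + cos φ₁ · cos φ₂ · sin²(Δλ/2) = 0.002869.
c = 2·atan2(√a, √(1−a)) = 0.10717 rad → d = 6371·c ≈ 682.78 km.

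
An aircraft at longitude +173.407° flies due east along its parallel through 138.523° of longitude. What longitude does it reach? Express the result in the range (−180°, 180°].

Start at +173.407°; shift +138.523° → +311.930°.
+311.930° lies outside (−180°, 180°]; subtract 360° → -48.070°.

-48.070°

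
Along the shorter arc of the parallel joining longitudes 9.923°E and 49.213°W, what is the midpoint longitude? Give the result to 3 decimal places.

19.645°W

Signed shortest Δλ from +9.923° to -49.213° is -59.136°.
Midpoint longitude = +9.923° + (-59.136°)/2 = +9.923° − 29.568° = -19.645°.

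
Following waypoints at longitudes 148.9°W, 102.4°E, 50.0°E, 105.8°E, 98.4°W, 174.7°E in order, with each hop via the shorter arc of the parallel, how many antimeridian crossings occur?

3

Leg 1: -148.9° → +102.4°, shortest Δλ = -108.7° (west) — crosses 180°.
Leg 2: +102.4° → +50.0°, shortest Δλ = -52.4° (west) — does not cross 180°.
Leg 3: +50.0° → +105.8°, shortest Δλ = 55.8° (east) — does not cross 180°.
Leg 4: +105.8° → -98.4°, shortest Δλ = 155.8° (east) — crosses 180°.
Leg 5: -98.4° → +174.7°, shortest Δλ = -86.9° (west) — crosses 180°.
Total crossings: 3.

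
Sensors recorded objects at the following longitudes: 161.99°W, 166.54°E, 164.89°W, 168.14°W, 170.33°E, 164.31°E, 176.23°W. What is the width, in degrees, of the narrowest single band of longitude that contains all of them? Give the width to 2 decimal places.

33.70°

Sort the longitudes: -176.23°, -168.14°, -164.89°, -161.99°, +164.31°, +166.54°, +170.33°.
Eastward gaps between consecutive values (wrapping around): 8.09°, 3.25°, 2.90°, 326.30°, 2.23°, 3.79°, 13.44°.
Largest gap = 326.30° ⇒ minimal covering band is its complement: 360° − 326.30° = 33.70°.
Band runs from +164.31° eastward to -161.99°, crossing the antimeridian.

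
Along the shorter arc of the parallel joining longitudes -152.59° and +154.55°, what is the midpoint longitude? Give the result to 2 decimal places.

-179.02°

Signed shortest Δλ from -152.59° to +154.55° is -52.86°.
Midpoint longitude = -152.59° + (-52.86°)/2 = -152.59° − 26.43° = -179.02°.
(The naïve average (-152.59 + +154.55)/2 = 0.98° is on the wrong side of the globe.)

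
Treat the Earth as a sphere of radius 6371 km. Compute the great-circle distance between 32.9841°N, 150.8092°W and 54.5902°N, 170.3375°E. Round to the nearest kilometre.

3858 km

Δλ = 170.3375 − -150.8092 = 321.1467°; wrapped into (−180°, 180°]: -38.8533°.
Δφ = 54.5902 − 32.9841 = 21.6061°.
a = sin²(Δφ/2) + cos φ₁ · cos φ₂ · sin²(Δλ/2) = 0.088897.
c = 2·atan2(√a, √(1−a)) = 0.60552 rad → d = 6371·c ≈ 3857.78 km.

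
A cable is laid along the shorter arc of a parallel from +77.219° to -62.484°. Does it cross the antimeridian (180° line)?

No

Signed shortest Δλ = ((-62.484 − 77.219 + 180) mod 360) − 180 = -139.703°.
Going west by 139.703° from +77.219° reaches -62.484° without touching 180°.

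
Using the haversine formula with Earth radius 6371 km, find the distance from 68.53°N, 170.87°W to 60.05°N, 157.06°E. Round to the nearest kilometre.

Δλ = 157.06 − -170.87 = 327.93°; wrapped into (−180°, 180°]: -32.07°.
Δφ = 60.05 − 68.53 = -8.48°.
a = sin²(Δφ/2) + cos φ₁ · cos φ₂ · sin²(Δλ/2) = 0.019409.
c = 2·atan2(√a, √(1−a)) = 0.27954 rad → d = 6371·c ≈ 1780.94 km.

1781 km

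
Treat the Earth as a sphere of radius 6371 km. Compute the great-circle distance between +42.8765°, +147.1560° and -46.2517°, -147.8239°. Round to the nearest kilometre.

Δλ = -147.8239 − 147.1560 = -294.9799°; wrapped into (−180°, 180°]: 65.0201°.
Δφ = -46.2517 − 42.8765 = -89.1282°.
a = sin²(Δφ/2) + cos φ₁ · cos φ₂ · sin²(Δλ/2) = 0.638764.
c = 2·atan2(√a, √(1−a)) = 1.85202 rad → d = 6371·c ≈ 11799.20 km.

11799 km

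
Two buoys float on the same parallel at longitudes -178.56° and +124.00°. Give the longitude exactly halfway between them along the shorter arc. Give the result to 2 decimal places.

+152.72°

Signed shortest Δλ from -178.56° to +124.00° is -57.44°.
Midpoint longitude = -178.56° + (-57.44°)/2 = -178.56° − 28.72° = -207.28°.
Normalise into (−180°, 180°]: +152.72°.
(The naïve average (-178.56 + +124.00)/2 = -27.28° is on the wrong side of the globe.)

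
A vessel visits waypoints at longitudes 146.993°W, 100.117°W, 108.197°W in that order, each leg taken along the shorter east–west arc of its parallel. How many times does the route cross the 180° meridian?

0

Leg 1: -146.993° → -100.117°, shortest Δλ = 46.876° (east) — does not cross 180°.
Leg 2: -100.117° → -108.197°, shortest Δλ = -8.08° (west) — does not cross 180°.
Total crossings: 0.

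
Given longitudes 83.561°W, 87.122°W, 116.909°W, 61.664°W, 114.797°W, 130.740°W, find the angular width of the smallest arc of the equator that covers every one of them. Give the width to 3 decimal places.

Sort the longitudes: -130.740°, -116.909°, -114.797°, -87.122°, -83.561°, -61.664°.
Eastward gaps between consecutive values (wrapping around): 13.831°, 2.112°, 27.675°, 3.561°, 21.897°, 290.924°.
Largest gap = 290.924° ⇒ minimal covering band is its complement: 360° − 290.924° = 69.076°.
Band runs from -130.740° eastward to -61.664°.

69.076°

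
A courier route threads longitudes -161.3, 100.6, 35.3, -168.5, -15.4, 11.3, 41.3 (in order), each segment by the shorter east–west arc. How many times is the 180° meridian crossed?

Leg 1: -161.3° → +100.6°, shortest Δλ = -98.1° (west) — crosses 180°.
Leg 2: +100.6° → +35.3°, shortest Δλ = -65.3° (west) — does not cross 180°.
Leg 3: +35.3° → -168.5°, shortest Δλ = 156.2° (east) — crosses 180°.
Leg 4: -168.5° → -15.4°, shortest Δλ = 153.1° (east) — does not cross 180°.
Leg 5: -15.4° → +11.3°, shortest Δλ = 26.7° (east) — does not cross 180°.
Leg 6: +11.3° → +41.3°, shortest Δλ = 30.0° (east) — does not cross 180°.
Total crossings: 2.

2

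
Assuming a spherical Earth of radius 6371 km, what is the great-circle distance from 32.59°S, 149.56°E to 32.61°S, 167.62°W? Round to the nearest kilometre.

3983 km

Δλ = -167.62 − 149.56 = -317.18°; wrapped into (−180°, 180°]: 42.82°.
Δφ = -32.61 − -32.59 = -0.02°.
a = sin²(Δφ/2) + cos φ₁ · cos φ₂ · sin²(Δλ/2) = 0.094574.
c = 2·atan2(√a, √(1−a)) = 0.62519 rad → d = 6371·c ≈ 3983.08 km.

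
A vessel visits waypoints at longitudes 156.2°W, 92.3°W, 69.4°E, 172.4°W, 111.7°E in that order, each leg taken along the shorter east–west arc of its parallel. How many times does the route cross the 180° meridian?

2

Leg 1: -156.2° → -92.3°, shortest Δλ = 63.9° (east) — does not cross 180°.
Leg 2: -92.3° → +69.4°, shortest Δλ = 161.7° (east) — does not cross 180°.
Leg 3: +69.4° → -172.4°, shortest Δλ = 118.2° (east) — crosses 180°.
Leg 4: -172.4° → +111.7°, shortest Δλ = -75.9° (west) — crosses 180°.
Total crossings: 2.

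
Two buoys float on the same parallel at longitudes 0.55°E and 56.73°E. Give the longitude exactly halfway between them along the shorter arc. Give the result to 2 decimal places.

28.64°E

Signed shortest Δλ from +0.55° to +56.73° is +56.18°.
Midpoint longitude = +0.55° + (+56.18°)/2 = +0.55° + 28.09° = +28.64°.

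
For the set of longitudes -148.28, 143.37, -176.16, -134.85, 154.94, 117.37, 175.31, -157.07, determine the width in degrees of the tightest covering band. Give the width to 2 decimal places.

107.78°

Sort the longitudes: -176.16°, -157.07°, -148.28°, -134.85°, +117.37°, +143.37°, +154.94°, +175.31°.
Eastward gaps between consecutive values (wrapping around): 19.09°, 8.79°, 13.43°, 252.22°, 26.00°, 11.57°, 20.37°, 8.53°.
Largest gap = 252.22° ⇒ minimal covering band is its complement: 360° − 252.22° = 107.78°.
Band runs from +117.37° eastward to -134.85°, crossing the antimeridian.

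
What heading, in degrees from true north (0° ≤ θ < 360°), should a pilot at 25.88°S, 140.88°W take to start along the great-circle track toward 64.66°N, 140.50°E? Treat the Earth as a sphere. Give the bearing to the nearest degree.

Δλ = 140.50 − -140.88 = 281.38°; wrapped into (−180°, 180°]: -78.62°.
θ = atan2( sin Δλ · cos φ₂ , cos φ₁ · sin φ₂ − sin φ₁ · cos φ₂ · cos Δλ )
  = atan2(-0.41957, 0.85000) = -26.272° → normalised to [0°, 360°): 333.728°.

334°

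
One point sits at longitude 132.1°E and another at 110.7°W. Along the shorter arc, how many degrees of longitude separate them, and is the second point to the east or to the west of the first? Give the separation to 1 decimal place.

Raw difference: -110.7 − 132.1 = -242.8°.
Normalise into (−180°, 180°]: -242.8° + 360° = 117.2°.
Positive ⇒ the second point lies to the east; separation 117.2°.

117.2° east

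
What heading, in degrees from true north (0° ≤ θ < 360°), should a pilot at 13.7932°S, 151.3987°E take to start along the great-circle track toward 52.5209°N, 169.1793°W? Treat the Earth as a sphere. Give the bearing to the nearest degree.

24°

Δλ = -169.1793 − 151.3987 = -320.5780°; wrapped into (−180°, 180°]: 39.4220°.
θ = atan2( sin Δλ · cos φ₂ , cos φ₁ · sin φ₂ − sin φ₁ · cos φ₂ · cos Δλ )
  = atan2(0.38640, 0.88276) = 23.640° → normalised to [0°, 360°): 23.640°.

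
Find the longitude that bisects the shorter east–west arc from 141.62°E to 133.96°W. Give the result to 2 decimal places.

Signed shortest Δλ from +141.62° to -133.96° is +84.42°.
Midpoint longitude = +141.62° + (+84.42°)/2 = +141.62° + 42.21° = +183.83°.
Normalise into (−180°, 180°]: -176.17°.
(The naïve average (+141.62 + -133.96)/2 = 3.83° is on the wrong side of the globe.)

176.17°W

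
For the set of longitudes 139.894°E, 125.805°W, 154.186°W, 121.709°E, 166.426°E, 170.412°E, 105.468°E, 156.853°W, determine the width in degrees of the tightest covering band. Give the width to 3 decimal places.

128.727°

Sort the longitudes: -156.853°, -154.186°, -125.805°, +105.468°, +121.709°, +139.894°, +166.426°, +170.412°.
Eastward gaps between consecutive values (wrapping around): 2.667°, 28.381°, 231.273°, 16.241°, 18.185°, 26.532°, 3.986°, 32.735°.
Largest gap = 231.273° ⇒ minimal covering band is its complement: 360° − 231.273° = 128.727°.
Band runs from +105.468° eastward to -125.805°, crossing the antimeridian.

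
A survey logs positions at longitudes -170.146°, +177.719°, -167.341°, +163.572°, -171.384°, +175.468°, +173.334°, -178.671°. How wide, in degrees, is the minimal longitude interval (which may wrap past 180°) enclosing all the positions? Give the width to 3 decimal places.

Sort the longitudes: -178.671°, -171.384°, -170.146°, -167.341°, +163.572°, +173.334°, +175.468°, +177.719°.
Eastward gaps between consecutive values (wrapping around): 7.287°, 1.238°, 2.805°, 330.913°, 9.762°, 2.134°, 2.251°, 3.610°.
Largest gap = 330.913° ⇒ minimal covering band is its complement: 360° − 330.913° = 29.087°.
Band runs from +163.572° eastward to -167.341°, crossing the antimeridian.

29.087°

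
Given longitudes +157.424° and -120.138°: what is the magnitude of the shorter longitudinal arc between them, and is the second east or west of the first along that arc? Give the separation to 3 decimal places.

Raw difference: -120.138 − 157.424 = -277.562°.
Normalise into (−180°, 180°]: -277.562° + 360° = 82.438°.
Positive ⇒ the second point lies to the east; separation 82.438°.

82.438° east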